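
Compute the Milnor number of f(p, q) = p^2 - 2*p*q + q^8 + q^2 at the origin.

7

The Hessian of f at 0 has rank 1. Corank 1: A-series; mu = 7 gives A_7.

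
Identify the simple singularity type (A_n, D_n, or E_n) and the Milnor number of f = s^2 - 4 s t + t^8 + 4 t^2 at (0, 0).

Type A_{7}, Milnor number mu = 7.

The Hessian of f at 0 has rank 1. Corank 1: A-series; mu = 7 gives A_7.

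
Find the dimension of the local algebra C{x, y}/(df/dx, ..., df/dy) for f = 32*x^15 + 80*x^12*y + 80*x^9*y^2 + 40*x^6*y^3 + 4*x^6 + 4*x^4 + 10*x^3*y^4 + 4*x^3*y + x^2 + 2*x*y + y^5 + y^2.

4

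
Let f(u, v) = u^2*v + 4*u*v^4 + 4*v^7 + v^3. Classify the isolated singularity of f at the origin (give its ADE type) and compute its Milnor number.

The Hessian of f at 0 is [[0, 0], [0, 0]] with rank 0, so corank 2. A Groebner basis of the Jacobian ideal J(f) in C{u,v} is {v^3, u^2 + 3*v^2, u*v}; counting standard monomials gives mu = 4. Corank 2; j^3 = v*(u^2 + v^2) splits into three distinct lines over C (the quadratic factor has nonzero discriminant), so D_4.

Type D_{4}, Milnor number mu = 4.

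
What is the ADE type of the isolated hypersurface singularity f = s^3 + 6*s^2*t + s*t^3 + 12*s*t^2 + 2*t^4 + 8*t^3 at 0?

E_7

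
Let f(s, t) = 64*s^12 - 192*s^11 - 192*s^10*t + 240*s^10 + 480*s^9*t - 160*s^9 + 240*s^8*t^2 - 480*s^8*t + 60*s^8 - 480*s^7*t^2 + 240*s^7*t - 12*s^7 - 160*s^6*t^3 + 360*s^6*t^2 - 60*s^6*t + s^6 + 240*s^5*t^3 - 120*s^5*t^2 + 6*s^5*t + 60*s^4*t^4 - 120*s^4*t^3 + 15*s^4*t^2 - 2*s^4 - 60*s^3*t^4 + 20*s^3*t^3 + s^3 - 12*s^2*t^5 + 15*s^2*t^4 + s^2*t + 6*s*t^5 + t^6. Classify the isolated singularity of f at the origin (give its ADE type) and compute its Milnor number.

Type D7, Milnor number mu = 7.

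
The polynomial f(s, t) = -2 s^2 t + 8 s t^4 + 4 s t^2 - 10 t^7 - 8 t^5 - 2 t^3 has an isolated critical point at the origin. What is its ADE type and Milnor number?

Type D_{8}, Milnor number mu = 8.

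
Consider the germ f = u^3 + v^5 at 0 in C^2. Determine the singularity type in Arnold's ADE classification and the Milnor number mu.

Type E8, Milnor number mu = 8.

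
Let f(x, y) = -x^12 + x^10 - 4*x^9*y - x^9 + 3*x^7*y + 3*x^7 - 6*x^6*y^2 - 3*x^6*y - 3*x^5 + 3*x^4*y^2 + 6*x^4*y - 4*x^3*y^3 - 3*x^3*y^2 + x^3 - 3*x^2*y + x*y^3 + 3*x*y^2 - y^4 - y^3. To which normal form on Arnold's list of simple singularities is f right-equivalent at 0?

E_7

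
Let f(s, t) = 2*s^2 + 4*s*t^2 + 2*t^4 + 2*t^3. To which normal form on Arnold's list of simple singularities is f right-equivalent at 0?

The Hessian of f at 0 is [[4, 0], [0, 0]] with rank 1, so corank 1. A Groebner basis of the Jacobian ideal J(f) in C{s,t} is {t^2, s}; counting standard monomials gives mu = 2. Corank 1: A-series; mu = 2 gives A_2.

A_2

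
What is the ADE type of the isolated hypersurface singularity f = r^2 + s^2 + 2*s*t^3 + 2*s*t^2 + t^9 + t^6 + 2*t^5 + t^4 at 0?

A_8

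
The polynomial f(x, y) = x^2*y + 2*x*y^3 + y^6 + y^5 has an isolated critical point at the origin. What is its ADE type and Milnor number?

The Hessian of f at 0 is [[0, 0], [0, 0]] with rank 0, so corank 2. A Groebner basis of the Jacobian ideal J(f) in C{x,y} is {x^3, x^2*y + x^2/6 + x*y^2/6, x*y + y^3}; counting standard monomials gives mu = 7. Corank 2; j^3 = x^2*y has shape L^2 M (L != M), so D-series; mu = 7 gives D_7.

Type D_7, Milnor number mu = 7.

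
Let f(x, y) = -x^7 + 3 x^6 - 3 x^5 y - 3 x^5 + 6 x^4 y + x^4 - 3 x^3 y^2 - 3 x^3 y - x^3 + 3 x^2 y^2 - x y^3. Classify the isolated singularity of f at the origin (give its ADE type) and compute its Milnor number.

The Hessian of f at 0 is [[0, 0], [0, 0]] with rank 0, so corank 2. A Groebner basis of the Jacobian ideal J(f) in C{x,y} is {3*x^2 + y^4 + y^3, x^3, x^2*y - x^2 - y^3/3, -2*x^2 + x*y^2 - 2*y^3/3}; counting standard monomials gives mu = 7. Corank 2; j^3 = -x^3 is a perfect cube, so E-series; the 4-jet and mu = 7 give E_7.

Type E_7, Milnor number mu = 7.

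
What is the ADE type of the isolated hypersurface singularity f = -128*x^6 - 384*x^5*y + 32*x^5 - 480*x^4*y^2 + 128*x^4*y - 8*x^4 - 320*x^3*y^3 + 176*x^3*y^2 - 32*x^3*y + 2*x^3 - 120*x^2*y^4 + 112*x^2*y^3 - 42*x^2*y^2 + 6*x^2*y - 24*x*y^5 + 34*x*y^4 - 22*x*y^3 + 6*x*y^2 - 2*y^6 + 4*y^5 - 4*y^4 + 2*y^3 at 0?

E7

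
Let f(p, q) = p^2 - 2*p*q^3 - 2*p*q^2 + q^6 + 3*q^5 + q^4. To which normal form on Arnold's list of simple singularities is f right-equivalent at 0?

The Hessian of f at 0 has rank 1. Corank 1: A-series; mu = 4 gives A_4.

A4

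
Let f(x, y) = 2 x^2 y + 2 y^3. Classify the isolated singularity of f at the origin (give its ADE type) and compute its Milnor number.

Type D4, Milnor number mu = 4.

The Hessian of f at 0 has rank 0. Corank 2; j^3 = 2*y*(x^2 + y^2) splits into three distinct lines over C (the quadratic factor has nonzero discriminant), so D_4.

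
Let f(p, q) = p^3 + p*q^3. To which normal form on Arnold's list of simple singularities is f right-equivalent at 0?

E_{7}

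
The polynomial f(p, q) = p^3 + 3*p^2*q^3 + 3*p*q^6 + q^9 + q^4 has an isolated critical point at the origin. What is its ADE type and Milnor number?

The Hessian of f at 0 has rank 0. Corank 2; j^3 = p^3 is a perfect cube, so E-series; the 4-jet and mu = 6 give E_6.

Type E_{6}, Milnor number mu = 6.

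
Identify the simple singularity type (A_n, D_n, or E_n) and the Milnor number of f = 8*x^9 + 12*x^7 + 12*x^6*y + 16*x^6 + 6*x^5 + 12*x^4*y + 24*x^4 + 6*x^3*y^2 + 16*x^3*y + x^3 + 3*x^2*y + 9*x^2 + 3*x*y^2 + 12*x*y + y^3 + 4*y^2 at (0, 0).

The Hessian of f at 0 has rank 1. Corank 1: A-series; mu = 2 gives A_2.

Type A2, Milnor number mu = 2.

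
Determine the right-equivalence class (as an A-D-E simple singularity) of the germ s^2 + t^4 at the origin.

The Hessian of f at 0 has rank 1. Corank 1: A-series; mu = 3 gives A_3.

A_3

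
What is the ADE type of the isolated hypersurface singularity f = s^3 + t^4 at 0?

E6

The Hessian of f at 0 has rank 0. Corank 2; j^3 = s^3 is a perfect cube, so E-series; the 4-jet and mu = 6 give E_6.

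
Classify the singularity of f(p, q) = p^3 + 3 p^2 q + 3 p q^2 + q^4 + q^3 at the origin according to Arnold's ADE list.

E6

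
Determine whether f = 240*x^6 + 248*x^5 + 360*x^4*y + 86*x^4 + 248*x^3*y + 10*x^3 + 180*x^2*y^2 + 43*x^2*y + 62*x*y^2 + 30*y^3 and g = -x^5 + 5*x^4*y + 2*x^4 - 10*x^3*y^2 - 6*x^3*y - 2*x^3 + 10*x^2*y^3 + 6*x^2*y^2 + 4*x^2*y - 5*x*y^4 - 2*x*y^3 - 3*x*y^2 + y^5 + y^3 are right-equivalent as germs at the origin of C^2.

Yes.

The Hessian of f at 0 has rank 0. Corank 2; j^3 = (2*x + 3*y)*(5*x^2 + 14*x*y + 10*y^2) splits into three distinct lines over C (the quadratic factor has nonzero discriminant), so D_4. The Hessian of g at 0 has rank 0. Corank 2; j^3 = -(x - y)*(2*x^2 - 2*x*y + y^2) splits into three distinct lines over C (the quadratic factor has nonzero discriminant), so D_4. Both have type D_4, hence right-equivalent.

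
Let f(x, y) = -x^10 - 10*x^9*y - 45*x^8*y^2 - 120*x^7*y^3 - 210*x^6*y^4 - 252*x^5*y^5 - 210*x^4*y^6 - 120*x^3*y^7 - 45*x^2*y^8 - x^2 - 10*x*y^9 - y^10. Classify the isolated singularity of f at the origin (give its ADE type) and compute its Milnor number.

Type A_{9}, Milnor number mu = 9.

The Hessian of f at 0 has rank 1. Corank 1: A-series; mu = 9 gives A_9.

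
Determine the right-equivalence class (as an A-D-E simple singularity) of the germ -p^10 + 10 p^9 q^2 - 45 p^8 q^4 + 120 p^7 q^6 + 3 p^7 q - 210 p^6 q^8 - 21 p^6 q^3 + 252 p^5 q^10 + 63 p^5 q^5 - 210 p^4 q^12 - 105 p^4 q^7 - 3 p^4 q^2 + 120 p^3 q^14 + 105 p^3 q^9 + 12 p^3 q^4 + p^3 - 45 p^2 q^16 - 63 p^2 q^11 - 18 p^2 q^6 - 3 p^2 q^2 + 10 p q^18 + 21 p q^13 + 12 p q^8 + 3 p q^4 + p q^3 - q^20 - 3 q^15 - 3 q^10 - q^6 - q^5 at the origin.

The Hessian of f at 0 has rank 0. Corank 2; j^3 = p^3 is a perfect cube, so E-series; the 4-jet and mu = 7 give E_7.

E7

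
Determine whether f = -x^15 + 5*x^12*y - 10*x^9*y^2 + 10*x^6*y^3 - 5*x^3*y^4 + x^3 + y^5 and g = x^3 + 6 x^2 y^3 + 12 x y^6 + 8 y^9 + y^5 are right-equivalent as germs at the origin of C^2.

The Hessian of f at 0 is [[0, 0], [0, 0]] with rank 0, so corank 2. A Groebner basis of the Jacobian ideal J(f) in C{x,y} is {y^4, x^2}; counting standard monomials gives mu = 8. Corank 2; j^3 = x^3 is a perfect cube, so E-series; the 5-jet and mu = 8 give E_8. The Hessian of g at 0 is [[0, 0], [0, 0]] with rank 0, so corank 2. A Groebner basis of the Jacobian ideal J(g) in C{x,y} is {x^2/4 + x*y^3, y^4, x^3, x^2*y}; counting standard monomials gives mu = 8. Corank 2; j^3 = x^3 is a perfect cube, so E-series; the 5-jet and mu = 8 give E_8. Both have type E_8, hence right-equivalent.

Yes.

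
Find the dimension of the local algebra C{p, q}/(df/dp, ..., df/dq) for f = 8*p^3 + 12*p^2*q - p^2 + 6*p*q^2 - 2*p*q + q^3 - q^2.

The Hessian of f at 0 has rank 1. Corank 1: A-series; mu = 2 gives A_2.

2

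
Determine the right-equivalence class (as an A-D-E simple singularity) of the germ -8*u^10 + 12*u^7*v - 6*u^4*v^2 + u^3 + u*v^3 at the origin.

E7

The Hessian of f at 0 is [[0, 0], [0, 0]] with rank 0, so corank 2. A Groebner basis of the Jacobian ideal J(f) in C{u,v} is {u^3, u*v^2, 3*u^2 + v^3}; counting standard monomials gives mu = 7. Corank 2; j^3 = u^3 is a perfect cube, so E-series; the 4-jet and mu = 7 give E_7.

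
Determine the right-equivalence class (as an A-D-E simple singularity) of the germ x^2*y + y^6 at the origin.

The Hessian of f at 0 is [[0, 0], [0, 0]] with rank 0, so corank 2. A Groebner basis of the Jacobian ideal J(f) in C{x,y} is {x^2/6 + y^5, x^3, x*y}; counting standard monomials gives mu = 7. Corank 2; j^3 = x^2*y has shape L^2 M (L != M), so D-series; mu = 7 gives D_7.

D7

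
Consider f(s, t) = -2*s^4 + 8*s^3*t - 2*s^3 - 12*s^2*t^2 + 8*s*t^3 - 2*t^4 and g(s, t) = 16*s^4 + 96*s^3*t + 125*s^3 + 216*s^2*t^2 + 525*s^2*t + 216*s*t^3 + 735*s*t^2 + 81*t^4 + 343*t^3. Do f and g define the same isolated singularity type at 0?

Yes.

The Hessian of f at 0 has rank 0. Corank 2; j^3 = -2*s^3 is a perfect cube, so E-series; the 4-jet and mu = 6 give E_6. The Hessian of g at 0 has rank 0. Corank 2; j^3 = (5*s + 7*t)^3 is a perfect cube, so E-series; the 4-jet and mu = 6 give E_6. Both have type E_6, hence right-equivalent.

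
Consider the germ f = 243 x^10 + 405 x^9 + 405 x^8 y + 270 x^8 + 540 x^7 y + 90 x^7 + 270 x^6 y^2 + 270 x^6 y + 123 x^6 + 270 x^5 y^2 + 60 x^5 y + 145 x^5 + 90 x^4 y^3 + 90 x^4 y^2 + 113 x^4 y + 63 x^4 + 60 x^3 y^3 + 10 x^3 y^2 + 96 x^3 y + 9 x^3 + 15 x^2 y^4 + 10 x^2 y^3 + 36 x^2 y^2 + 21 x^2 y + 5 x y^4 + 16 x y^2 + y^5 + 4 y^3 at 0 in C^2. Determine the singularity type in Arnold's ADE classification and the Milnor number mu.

Type D6, Milnor number mu = 6.

The Hessian of f at 0 has rank 0. Corank 2; j^3 = (x + y)*(3*x + 2*y)^2 has shape L^2 M (L != M), so D-series; mu = 6 gives D_6.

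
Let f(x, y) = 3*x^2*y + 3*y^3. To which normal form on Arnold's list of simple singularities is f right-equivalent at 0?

The Hessian of f at 0 has rank 0. Corank 2; j^3 = 3*y*(x^2 + y^2) splits into three distinct lines over C (the quadratic factor has nonzero discriminant), so D_4.

D_4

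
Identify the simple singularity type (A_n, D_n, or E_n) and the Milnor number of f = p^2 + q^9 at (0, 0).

Type A_{8}, Milnor number mu = 8.

The Hessian of f at 0 is [[2, 0], [0, 0]] with rank 1, so corank 1. A Groebner basis of the Jacobian ideal J(f) in C{p,q} is {q^8, p}; counting standard monomials gives mu = 8. Corank 1: A-series; mu = 8 gives A_8.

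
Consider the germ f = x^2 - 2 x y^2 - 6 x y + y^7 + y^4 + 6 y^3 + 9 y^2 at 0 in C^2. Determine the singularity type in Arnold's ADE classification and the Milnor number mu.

Type A_6, Milnor number mu = 6.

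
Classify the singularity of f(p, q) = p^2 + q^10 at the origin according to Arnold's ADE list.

A9

The Hessian of f at 0 has rank 1. Corank 1: A-series; mu = 9 gives A_9.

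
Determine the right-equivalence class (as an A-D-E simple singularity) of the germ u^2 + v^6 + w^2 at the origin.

A_5

The Hessian of f at 0 has rank 2. Corank 1: A-series; mu = 5 gives A_5.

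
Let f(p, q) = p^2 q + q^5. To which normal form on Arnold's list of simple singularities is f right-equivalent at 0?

D6

The Hessian of f at 0 is [[0, 0], [0, 0]] with rank 0, so corank 2. A Groebner basis of the Jacobian ideal J(f) in C{p,q} is {p^2/5 + q^4, p^3, p*q}; counting standard monomials gives mu = 6. Corank 2; j^3 = p^2*q has shape L^2 M (L != M), so D-series; mu = 6 gives D_6.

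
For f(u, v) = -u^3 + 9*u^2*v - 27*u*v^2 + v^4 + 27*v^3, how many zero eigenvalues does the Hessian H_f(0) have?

Hessian at 0 has rank 0.

2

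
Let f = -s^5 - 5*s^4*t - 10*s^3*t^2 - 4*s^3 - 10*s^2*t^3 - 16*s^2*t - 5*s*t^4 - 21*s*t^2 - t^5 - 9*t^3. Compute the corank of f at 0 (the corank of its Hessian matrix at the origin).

2

The Hessian at 0 is [[0, 0], [0, 0]] of rank 0; hence corank 2.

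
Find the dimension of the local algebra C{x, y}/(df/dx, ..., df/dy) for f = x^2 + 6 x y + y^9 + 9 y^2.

8

The Hessian of f at 0 has rank 1. Corank 1: A-series; mu = 8 gives A_8.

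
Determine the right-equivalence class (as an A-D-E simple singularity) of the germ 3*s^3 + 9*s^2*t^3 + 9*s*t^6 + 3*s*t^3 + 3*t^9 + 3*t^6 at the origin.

E_{7}

The Hessian of f at 0 is [[0, 0], [0, 0]] with rank 0, so corank 2. A Groebner basis of the Jacobian ideal J(f) in C{s,t} is {s^3, s*t^2, 3*s^2 + t^3}; counting standard monomials gives mu = 7. Corank 2; j^3 = 3*s^3 is a perfect cube, so E-series; the 4-jet and mu = 7 give E_7.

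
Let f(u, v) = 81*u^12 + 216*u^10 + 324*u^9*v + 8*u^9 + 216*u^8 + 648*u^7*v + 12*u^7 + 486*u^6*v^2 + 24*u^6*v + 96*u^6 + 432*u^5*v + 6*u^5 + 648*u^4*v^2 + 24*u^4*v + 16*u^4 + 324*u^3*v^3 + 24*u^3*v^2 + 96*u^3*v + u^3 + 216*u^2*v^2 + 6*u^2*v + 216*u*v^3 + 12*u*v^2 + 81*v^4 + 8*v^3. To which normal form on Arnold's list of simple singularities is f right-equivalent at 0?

E_{6}

The Hessian of f at 0 has rank 0. Corank 2; j^3 = (u + 2*v)^3 is a perfect cube, so E-series; the 4-jet and mu = 6 give E_6.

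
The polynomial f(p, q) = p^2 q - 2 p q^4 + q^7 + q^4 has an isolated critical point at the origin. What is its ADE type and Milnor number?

Type D_5, Milnor number mu = 5.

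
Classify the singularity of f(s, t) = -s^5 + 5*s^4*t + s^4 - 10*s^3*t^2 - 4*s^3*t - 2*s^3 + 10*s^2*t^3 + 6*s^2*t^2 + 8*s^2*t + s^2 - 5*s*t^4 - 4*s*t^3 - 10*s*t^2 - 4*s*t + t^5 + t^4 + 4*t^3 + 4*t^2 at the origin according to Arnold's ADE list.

A4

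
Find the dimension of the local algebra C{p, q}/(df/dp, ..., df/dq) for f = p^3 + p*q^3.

The Hessian of f at 0 is [[0, 0], [0, 0]] with rank 0, so corank 2. A Groebner basis of the Jacobian ideal J(f) in C{p,q} is {p^3, p*q^2, 3*p^2 + q^3}; counting standard monomials gives mu = 7. Corank 2; j^3 = p^3 is a perfect cube, so E-series; the 4-jet and mu = 7 give E_7.

7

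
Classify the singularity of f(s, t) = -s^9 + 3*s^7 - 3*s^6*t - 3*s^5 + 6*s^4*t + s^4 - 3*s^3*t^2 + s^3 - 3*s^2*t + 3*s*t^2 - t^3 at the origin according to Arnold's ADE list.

The Hessian of f at 0 has rank 0. Corank 2; j^3 = (s - t)^3 is a perfect cube, so E-series; the 4-jet and mu = 6 give E_6.

E6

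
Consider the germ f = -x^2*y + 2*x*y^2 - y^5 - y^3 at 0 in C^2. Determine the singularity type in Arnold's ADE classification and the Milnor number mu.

Type D6, Milnor number mu = 6.

The Hessian of f at 0 has rank 0. Corank 2; j^3 = -y*(x - y)^2 has shape L^2 M (L != M), so D-series; mu = 6 gives D_6.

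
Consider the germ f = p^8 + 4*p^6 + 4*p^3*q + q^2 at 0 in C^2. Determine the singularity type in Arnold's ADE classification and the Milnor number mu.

Type A7, Milnor number mu = 7.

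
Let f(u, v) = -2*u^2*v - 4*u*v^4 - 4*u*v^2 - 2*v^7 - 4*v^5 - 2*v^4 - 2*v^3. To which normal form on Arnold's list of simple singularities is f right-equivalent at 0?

The Hessian of f at 0 has rank 0. Corank 2; j^3 = -2*v*(u + v)^2 has shape L^2 M (L != M), so D-series; mu = 5 gives D_5.

D_{5}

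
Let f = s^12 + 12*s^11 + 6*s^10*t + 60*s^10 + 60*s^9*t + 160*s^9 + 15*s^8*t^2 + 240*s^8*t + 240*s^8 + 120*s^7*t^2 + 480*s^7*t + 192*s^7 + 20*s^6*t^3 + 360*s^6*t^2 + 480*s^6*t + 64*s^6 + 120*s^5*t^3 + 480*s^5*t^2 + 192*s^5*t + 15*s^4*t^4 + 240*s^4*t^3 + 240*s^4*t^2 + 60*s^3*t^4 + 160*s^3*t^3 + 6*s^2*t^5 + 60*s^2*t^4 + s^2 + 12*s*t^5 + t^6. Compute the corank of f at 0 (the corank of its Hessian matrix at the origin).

1

Hessian at 0 has rank 1.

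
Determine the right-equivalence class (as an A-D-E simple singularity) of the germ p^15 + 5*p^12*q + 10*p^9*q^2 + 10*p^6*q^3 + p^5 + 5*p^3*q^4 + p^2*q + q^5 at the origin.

D_6

The Hessian of f at 0 is [[0, 0], [0, 0]] with rank 0, so corank 2. A Groebner basis of the Jacobian ideal J(f) in C{p,q} is {p^2/5 + q^4, p^3, p*q}; counting standard monomials gives mu = 6. Corank 2; j^3 = p^2*q has shape L^2 M (L != M), so D-series; mu = 6 gives D_6.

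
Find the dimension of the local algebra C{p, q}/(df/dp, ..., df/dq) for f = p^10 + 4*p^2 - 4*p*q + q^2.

9

The Hessian of f at 0 has rank 1. Corank 1: A-series; mu = 9 gives A_9.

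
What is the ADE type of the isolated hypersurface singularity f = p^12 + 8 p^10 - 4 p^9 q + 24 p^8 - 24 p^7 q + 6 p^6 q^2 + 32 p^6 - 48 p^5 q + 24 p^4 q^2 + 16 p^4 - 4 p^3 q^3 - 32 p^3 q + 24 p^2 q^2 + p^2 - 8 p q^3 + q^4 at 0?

A_3

The Hessian of f at 0 has rank 1. Corank 1: A-series; mu = 3 gives A_3.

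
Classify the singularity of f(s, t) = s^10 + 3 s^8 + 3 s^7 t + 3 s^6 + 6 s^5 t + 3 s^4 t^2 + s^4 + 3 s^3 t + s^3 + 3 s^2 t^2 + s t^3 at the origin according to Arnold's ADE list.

The Hessian of f at 0 has rank 0. Corank 2; j^3 = s^3 is a perfect cube, so E-series; the 4-jet and mu = 7 give E_7.

E7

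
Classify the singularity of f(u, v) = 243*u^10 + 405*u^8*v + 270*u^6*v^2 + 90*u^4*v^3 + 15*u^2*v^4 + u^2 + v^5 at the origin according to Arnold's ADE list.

The Hessian of f at 0 has rank 1. Corank 1: A-series; mu = 4 gives A_4.

A_4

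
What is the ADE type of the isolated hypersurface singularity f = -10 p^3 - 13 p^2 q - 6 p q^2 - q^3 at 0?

The Hessian of f at 0 is [[0, 0], [0, 0]] with rank 0, so corank 2. A Groebner basis of the Jacobian ideal J(f) in C{p,q} is {q^3, p^2 - 3*q^2/11, p*q + 6*q^2/11}; counting standard monomials gives mu = 4. Corank 2; j^3 = -(2*p + q)*(5*p^2 + 4*p*q + q^2) splits into three distinct lines over C (the quadratic factor has nonzero discriminant), so D_4.

D_{4}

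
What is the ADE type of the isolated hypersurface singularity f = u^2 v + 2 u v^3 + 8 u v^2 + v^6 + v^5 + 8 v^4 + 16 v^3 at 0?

D7

The Hessian of f at 0 has rank 0. Corank 2; j^3 = v*(u + 4*v)^2 has shape L^2 M (L != M), so D-series; mu = 7 gives D_7.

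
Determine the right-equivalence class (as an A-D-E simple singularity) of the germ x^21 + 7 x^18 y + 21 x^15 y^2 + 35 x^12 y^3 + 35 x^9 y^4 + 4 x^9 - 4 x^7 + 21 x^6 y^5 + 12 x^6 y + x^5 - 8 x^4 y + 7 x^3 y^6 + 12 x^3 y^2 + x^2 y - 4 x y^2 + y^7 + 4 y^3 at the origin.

The Hessian of f at 0 is [[0, 0], [0, 0]] with rank 0, so corank 2. A Groebner basis of the Jacobian ideal J(f) in C{x,y} is {32*x^2/249 + x*y^3 - 1273*x*y/1992 + 761*y^2/996, 8*x^2/83 - 595*x*y/1328 + y^4 + 339*y^2/664, x^3 - 12*x*y^2 + 16*y^3, x^2*y - 4*x*y^2 + 4*y^3}; counting standard monomials gives mu = 8. Corank 2; j^3 = y*(x - 2*y)^2 has shape L^2 M (L != M), so D-series; mu = 8 gives D_8.

D8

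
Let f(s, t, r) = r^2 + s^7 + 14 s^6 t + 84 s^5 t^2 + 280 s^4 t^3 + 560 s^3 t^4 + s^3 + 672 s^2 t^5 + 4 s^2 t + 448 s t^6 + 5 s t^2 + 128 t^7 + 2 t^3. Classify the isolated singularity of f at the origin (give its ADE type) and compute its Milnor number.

Type D_8, Milnor number mu = 8.

The Hessian of f at 0 is [[0, 0, 0], [0, 0, 0], [0, 0, 2]] with rank 1, so corank 2. A Groebner basis of the Jacobian ideal J(f) in C{s,t,r} is {-s*t/7 + t^6 - t^2/7, s*t^2 + t^3, s^2 + 3*s*t + 2*t^2, r}; counting standard monomials gives mu = 8. Corank 2; j^3 = (s + t)^2*(s + 2*t) has shape L^2 M (L != M), so D-series; mu = 8 gives D_8.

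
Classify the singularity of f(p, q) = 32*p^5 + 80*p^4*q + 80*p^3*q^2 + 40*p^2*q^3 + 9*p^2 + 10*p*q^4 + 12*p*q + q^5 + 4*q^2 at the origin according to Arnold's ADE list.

A4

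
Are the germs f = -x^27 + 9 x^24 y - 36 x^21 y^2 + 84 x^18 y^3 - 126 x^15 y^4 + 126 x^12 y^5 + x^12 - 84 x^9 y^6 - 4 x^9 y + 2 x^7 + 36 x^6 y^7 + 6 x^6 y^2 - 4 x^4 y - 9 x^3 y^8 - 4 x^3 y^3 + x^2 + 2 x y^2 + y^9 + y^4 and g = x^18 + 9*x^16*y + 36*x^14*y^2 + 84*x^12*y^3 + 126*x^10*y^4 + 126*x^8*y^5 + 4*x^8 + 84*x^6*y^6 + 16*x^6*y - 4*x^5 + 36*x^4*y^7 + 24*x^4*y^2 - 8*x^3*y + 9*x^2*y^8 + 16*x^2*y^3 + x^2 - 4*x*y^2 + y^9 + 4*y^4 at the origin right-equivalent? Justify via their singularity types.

Yes.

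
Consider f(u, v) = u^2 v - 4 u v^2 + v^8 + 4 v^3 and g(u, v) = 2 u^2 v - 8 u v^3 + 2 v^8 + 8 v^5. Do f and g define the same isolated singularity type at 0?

Yes.

The Hessian of f at 0 has rank 0. Corank 2; j^3 = v*(u - 2*v)^2 has shape L^2 M (L != M), so D-series; mu = 9 gives D_9. The Hessian of g at 0 has rank 0. Corank 2; j^3 = 2*u^2*v has shape L^2 M (L != M), so D-series; mu = 9 gives D_9. Both have type D_9, hence right-equivalent.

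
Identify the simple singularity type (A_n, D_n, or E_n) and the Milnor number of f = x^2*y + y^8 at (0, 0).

The Hessian of f at 0 is [[0, 0], [0, 0]] with rank 0, so corank 2. A Groebner basis of the Jacobian ideal J(f) in C{x,y} is {x^2/8 + y^7, x^3, x*y}; counting standard monomials gives mu = 9. Corank 2; j^3 = x^2*y has shape L^2 M (L != M), so D-series; mu = 9 gives D_9.

Type D9, Milnor number mu = 9.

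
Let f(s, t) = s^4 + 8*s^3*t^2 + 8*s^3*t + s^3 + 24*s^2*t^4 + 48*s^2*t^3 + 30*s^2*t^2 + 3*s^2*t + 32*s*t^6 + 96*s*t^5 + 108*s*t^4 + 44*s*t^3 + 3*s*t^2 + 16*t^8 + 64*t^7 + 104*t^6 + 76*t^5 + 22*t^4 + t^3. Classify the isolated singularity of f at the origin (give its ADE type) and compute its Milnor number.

The Hessian of f at 0 has rank 0. Corank 2; j^3 = (s + t)^3 is a perfect cube, so E-series; the 4-jet and mu = 6 give E_6.

Type E6, Milnor number mu = 6.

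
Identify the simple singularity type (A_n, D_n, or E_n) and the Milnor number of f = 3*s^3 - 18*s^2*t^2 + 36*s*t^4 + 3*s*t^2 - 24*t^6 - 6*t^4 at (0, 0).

The Hessian of f at 0 is [[0, 0], [0, 0]] with rank 0, so corank 2. A Groebner basis of the Jacobian ideal J(f) in C{s,t} is {t^3, s^2 + t^2/3, s*t}; counting standard monomials gives mu = 4. Corank 2; j^3 = 3*s*(s^2 + t^2) splits into three distinct lines over C (the quadratic factor has nonzero discriminant), so D_4.

Type D_{4}, Milnor number mu = 4.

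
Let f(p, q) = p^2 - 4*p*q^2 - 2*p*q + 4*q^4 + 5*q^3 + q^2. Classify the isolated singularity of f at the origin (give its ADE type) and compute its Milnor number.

Type A_{2}, Milnor number mu = 2.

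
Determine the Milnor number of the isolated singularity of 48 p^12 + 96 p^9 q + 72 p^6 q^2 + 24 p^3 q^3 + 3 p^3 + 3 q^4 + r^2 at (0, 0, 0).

The Hessian of f at 0 is [[0, 0, 0], [0, 0, 0], [0, 0, 2]] with rank 1, so corank 2. A Groebner basis of the Jacobian ideal J(f) in C{p,q,r} is {q^3, p^2, r}; counting standard monomials gives mu = 6. Corank 2; j^3 = 3*p^3 is a perfect cube, so E-series; the 4-jet and mu = 6 give E_6.

6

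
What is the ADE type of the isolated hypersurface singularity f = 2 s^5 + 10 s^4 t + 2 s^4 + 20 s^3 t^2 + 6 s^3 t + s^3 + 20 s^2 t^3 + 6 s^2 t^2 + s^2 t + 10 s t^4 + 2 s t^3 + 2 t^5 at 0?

The Hessian of f at 0 is [[0, 0], [0, 0]] with rank 0, so corank 2. A Groebner basis of the Jacobian ideal J(f) in C{s,t} is {s^3, s^2*t, -s^2/4 + s*t^2, 7*s^2/4 + s*t + t^3}; counting standard monomials gives mu = 6. Corank 2; j^3 = s^2*(s + t) has shape L^2 M (L != M), so D-series; mu = 6 gives D_6.

D_6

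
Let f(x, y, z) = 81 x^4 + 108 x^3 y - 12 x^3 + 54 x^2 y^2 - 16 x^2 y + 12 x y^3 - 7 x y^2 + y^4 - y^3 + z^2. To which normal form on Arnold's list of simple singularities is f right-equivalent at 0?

D5

The Hessian of f at 0 has rank 1. Corank 2; j^3 = -(2*x + y)^2*(3*x + y) has shape L^2 M (L != M), so D-series; mu = 5 gives D_5.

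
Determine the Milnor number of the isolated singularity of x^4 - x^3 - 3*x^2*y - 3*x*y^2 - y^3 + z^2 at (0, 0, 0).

6

The Hessian of f at 0 has rank 1. Corank 2; j^3 = -(x + y)^3 is a perfect cube, so E-series; the 4-jet and mu = 6 give E_6.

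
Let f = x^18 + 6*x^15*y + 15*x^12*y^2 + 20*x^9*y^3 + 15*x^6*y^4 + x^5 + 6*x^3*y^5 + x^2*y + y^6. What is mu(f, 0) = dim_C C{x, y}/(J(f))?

The Hessian of f at 0 has rank 0. Corank 2; j^3 = x^2*y has shape L^2 M (L != M), so D-series; mu = 7 gives D_7.

7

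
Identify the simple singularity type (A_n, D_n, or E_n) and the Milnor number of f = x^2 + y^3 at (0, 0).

The Hessian of f at 0 has rank 1. Corank 1: A-series; mu = 2 gives A_2.

Type A_{2}, Milnor number mu = 2.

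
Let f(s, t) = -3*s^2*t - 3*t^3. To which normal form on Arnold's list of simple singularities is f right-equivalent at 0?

D_{4}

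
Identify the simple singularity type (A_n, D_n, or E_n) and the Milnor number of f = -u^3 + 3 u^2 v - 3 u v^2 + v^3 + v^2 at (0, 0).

The Hessian of f at 0 has rank 1. Corank 1: A-series; mu = 2 gives A_2.

Type A_{2}, Milnor number mu = 2.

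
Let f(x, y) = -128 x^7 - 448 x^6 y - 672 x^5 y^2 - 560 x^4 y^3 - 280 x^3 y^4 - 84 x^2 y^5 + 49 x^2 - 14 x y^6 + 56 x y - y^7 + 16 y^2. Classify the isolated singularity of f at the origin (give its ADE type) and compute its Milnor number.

Type A_{6}, Milnor number mu = 6.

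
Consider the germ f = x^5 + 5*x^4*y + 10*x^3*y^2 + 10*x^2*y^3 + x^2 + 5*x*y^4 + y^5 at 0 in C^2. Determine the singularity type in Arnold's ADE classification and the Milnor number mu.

The Hessian of f at 0 has rank 1. Corank 1: A-series; mu = 4 gives A_4.

Type A_4, Milnor number mu = 4.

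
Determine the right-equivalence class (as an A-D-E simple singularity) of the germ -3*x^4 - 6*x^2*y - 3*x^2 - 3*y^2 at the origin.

A1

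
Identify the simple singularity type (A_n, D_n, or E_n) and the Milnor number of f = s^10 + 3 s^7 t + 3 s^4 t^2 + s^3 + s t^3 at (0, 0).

The Hessian of f at 0 has rank 0. Corank 2; j^3 = s^3 is a perfect cube, so E-series; the 4-jet and mu = 7 give E_7.

Type E_{7}, Milnor number mu = 7.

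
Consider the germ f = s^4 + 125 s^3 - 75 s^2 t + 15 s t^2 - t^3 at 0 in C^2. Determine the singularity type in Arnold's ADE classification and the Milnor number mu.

Type E_{6}, Milnor number mu = 6.

The Hessian of f at 0 has rank 0. Corank 2; j^3 = (5*s - t)^3 is a perfect cube, so E-series; the 4-jet and mu = 6 give E_6.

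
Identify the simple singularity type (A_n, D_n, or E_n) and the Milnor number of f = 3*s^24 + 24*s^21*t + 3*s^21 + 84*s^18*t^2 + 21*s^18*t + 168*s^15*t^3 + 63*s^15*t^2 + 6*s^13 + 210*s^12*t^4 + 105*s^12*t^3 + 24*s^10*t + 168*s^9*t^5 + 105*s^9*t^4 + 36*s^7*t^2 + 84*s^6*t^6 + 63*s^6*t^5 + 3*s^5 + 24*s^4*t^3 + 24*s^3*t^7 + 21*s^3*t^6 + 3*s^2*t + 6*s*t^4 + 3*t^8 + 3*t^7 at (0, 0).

The Hessian of f at 0 is [[0, 0], [0, 0]] with rank 0, so corank 2. A Groebner basis of the Jacobian ideal J(f) in C{s,t} is {s^2*t^2, 8*s^2*t + s^2 + s*t^3, s*t + t^4, s^3}; counting standard monomials gives mu = 9. Corank 2; j^3 = 3*s^2*t has shape L^2 M (L != M), so D-series; mu = 9 gives D_9.

Type D_{9}, Milnor number mu = 9.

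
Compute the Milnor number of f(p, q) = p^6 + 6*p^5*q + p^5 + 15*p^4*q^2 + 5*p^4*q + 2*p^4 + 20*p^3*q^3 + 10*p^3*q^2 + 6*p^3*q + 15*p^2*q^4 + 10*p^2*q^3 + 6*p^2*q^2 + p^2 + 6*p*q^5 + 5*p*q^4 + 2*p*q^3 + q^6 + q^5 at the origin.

The Hessian of f at 0 has rank 1. Corank 1: A-series; mu = 4 gives A_4.

4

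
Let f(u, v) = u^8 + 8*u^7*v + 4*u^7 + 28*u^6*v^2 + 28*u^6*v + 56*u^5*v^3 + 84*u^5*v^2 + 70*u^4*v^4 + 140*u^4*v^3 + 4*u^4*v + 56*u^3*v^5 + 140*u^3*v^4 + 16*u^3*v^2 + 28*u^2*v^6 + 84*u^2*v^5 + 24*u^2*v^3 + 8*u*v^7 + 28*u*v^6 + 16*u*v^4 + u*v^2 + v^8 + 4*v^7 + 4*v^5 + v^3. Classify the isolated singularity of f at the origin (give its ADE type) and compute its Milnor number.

The Hessian of f at 0 is [[0, 0], [0, 0]] with rank 0, so corank 2. A Groebner basis of the Jacobian ideal J(f) in C{u,v} is {u^4 - 4*u*v^2 + u*v/2 - 3*v^2/2, u^3*v + u*v^2 + v^2/2, u^2*v^2, v^3}; counting standard monomials gives mu = 9. Corank 2; j^3 = v^2*(u + v) has shape L^2 M (L != M), so D-series; mu = 9 gives D_9.

Type D9, Milnor number mu = 9.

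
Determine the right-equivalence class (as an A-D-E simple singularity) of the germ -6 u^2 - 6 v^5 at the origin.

A4

The Hessian of f at 0 is [[-12, 0], [0, 0]] with rank 1, so corank 1. A Groebner basis of the Jacobian ideal J(f) in C{u,v} is {v^4, u}; counting standard monomials gives mu = 4. Corank 1: A-series; mu = 4 gives A_4.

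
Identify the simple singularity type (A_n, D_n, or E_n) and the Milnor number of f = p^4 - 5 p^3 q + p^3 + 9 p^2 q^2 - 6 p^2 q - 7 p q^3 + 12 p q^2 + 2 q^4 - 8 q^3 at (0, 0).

The Hessian of f at 0 has rank 0. Corank 2; j^3 = (p - 2*q)^3 is a perfect cube, so E-series; the 4-jet and mu = 7 give E_7.

Type E_{7}, Milnor number mu = 7.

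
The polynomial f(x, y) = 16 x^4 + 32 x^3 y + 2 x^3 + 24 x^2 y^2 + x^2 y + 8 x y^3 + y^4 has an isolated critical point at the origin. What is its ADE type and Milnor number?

Type D5, Milnor number mu = 5.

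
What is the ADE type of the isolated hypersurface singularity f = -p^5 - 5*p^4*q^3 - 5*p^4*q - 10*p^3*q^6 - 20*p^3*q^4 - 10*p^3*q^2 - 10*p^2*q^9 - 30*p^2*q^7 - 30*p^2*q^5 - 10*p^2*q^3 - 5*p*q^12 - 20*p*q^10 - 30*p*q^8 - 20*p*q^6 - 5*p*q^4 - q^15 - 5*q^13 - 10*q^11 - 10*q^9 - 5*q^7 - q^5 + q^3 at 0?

E_8

The Hessian of f at 0 has rank 0. Corank 2; j^3 = q^3 is a perfect cube, so E-series; the 5-jet and mu = 8 give E_8.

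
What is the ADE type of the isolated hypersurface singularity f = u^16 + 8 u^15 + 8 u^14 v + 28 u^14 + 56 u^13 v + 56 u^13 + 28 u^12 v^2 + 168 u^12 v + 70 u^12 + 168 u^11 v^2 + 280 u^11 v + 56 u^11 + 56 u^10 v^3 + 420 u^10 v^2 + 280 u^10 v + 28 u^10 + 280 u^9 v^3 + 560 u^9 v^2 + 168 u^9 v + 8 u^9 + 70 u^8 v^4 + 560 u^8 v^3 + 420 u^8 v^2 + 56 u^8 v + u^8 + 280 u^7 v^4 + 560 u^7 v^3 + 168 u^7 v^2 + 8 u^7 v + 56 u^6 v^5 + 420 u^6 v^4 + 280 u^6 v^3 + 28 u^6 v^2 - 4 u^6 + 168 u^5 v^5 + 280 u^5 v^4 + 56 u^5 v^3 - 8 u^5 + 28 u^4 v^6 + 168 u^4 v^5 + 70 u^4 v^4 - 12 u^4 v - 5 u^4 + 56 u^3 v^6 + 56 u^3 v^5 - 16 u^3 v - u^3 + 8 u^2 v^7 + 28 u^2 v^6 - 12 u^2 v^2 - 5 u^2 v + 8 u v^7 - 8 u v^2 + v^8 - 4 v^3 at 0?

D_{9}

The Hessian of f at 0 has rank 0. Corank 2; j^3 = -(u + v)*(u + 2*v)^2 has shape L^2 M (L != M), so D-series; mu = 9 gives D_9.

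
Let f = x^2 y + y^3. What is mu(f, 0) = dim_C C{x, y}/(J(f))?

4

The Hessian of f at 0 has rank 0. Corank 2; j^3 = y*(x^2 + y^2) splits into three distinct lines over C (the quadratic factor has nonzero discriminant), so D_4.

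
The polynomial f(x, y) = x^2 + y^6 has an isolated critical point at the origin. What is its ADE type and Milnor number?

The Hessian of f at 0 has rank 1. Corank 1: A-series; mu = 5 gives A_5.

Type A5, Milnor number mu = 5.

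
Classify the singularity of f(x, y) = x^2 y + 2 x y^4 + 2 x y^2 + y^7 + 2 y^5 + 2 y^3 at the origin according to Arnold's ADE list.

The Hessian of f at 0 has rank 0. Corank 2; j^3 = y*(x^2 + 2*x*y + 2*y^2) splits into three distinct lines over C (the quadratic factor has nonzero discriminant), so D_4.

D_{4}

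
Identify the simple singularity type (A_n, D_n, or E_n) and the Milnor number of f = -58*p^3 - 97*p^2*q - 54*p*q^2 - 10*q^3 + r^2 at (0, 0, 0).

Type D_{4}, Milnor number mu = 4.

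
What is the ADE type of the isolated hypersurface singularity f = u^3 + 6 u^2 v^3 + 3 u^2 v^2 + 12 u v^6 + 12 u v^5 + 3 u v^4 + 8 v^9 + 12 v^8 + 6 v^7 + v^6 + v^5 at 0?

E_8

The Hessian of f at 0 is [[0, 0], [0, 0]] with rank 0, so corank 2. A Groebner basis of the Jacobian ideal J(f) in C{u,v} is {u^2/4 + u*v^3 + u*v^2/2, v^4, u^3, u^2*v - u^2/2 - u*v^2}; counting standard monomials gives mu = 8. Corank 2; j^3 = u^3 is a perfect cube, so E-series; the 5-jet and mu = 8 give E_8.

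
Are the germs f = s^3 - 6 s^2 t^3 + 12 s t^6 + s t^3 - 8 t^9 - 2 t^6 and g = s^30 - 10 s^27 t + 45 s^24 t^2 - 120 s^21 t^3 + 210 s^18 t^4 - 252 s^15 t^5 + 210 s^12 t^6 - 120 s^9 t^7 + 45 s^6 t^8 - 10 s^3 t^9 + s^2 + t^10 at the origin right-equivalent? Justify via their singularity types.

No.

The Hessian of f at 0 has rank 0. Corank 2; j^3 = s^3 is a perfect cube, so E-series; the 4-jet and mu = 7 give E_7. The Hessian of g at 0 has rank 1. Corank 1: A-series; mu = 9 gives A_9. f is E_7 but g is A_9, hence not right-equivalent.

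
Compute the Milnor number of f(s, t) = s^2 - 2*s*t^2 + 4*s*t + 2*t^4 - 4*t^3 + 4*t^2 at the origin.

3

The Hessian of f at 0 has rank 1. Corank 1: A-series; mu = 3 gives A_3.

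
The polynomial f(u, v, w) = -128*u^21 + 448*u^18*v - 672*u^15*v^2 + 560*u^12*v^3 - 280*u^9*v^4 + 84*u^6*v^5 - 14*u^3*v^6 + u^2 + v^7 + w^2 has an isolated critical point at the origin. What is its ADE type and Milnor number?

Type A_6, Milnor number mu = 6.

The Hessian of f at 0 has rank 2. Corank 1: A-series; mu = 6 gives A_6.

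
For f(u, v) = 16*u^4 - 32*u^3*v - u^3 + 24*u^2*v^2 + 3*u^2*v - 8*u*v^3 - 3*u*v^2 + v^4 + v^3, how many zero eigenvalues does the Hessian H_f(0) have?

2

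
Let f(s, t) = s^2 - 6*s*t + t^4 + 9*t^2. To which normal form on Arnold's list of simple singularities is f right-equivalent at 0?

The Hessian of f at 0 is [[2, -6], [-6, 18]] with rank 1, so corank 1. A Groebner basis of the Jacobian ideal J(f) in C{s,t} is {t^3, s - 3*t}; counting standard monomials gives mu = 3. Corank 1: A-series; mu = 3 gives A_3.

A_{3}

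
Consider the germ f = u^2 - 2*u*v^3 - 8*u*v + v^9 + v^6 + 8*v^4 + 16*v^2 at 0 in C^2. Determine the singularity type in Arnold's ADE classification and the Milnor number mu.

Type A_8, Milnor number mu = 8.

The Hessian of f at 0 has rank 1. Corank 1: A-series; mu = 8 gives A_8.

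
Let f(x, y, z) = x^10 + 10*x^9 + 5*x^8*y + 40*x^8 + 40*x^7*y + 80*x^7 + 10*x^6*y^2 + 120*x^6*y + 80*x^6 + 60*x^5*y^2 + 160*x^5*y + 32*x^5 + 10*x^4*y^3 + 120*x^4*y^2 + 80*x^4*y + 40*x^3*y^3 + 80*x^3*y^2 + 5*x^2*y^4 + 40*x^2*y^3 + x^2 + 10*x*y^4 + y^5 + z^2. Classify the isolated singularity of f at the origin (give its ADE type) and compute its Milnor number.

Type A_{4}, Milnor number mu = 4.

The Hessian of f at 0 has rank 2. Corank 1: A-series; mu = 4 gives A_4.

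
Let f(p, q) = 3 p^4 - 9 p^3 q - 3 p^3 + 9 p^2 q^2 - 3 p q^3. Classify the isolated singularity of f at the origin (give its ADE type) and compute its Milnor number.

Type E_{7}, Milnor number mu = 7.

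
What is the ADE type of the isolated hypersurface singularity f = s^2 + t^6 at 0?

The Hessian of f at 0 has rank 1. Corank 1: A-series; mu = 5 gives A_5.

A_5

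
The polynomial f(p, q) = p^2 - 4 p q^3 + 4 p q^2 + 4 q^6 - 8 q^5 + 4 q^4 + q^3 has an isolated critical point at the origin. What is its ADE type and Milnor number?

The Hessian of f at 0 has rank 1. Corank 1: A-series; mu = 2 gives A_2.

Type A_{2}, Milnor number mu = 2.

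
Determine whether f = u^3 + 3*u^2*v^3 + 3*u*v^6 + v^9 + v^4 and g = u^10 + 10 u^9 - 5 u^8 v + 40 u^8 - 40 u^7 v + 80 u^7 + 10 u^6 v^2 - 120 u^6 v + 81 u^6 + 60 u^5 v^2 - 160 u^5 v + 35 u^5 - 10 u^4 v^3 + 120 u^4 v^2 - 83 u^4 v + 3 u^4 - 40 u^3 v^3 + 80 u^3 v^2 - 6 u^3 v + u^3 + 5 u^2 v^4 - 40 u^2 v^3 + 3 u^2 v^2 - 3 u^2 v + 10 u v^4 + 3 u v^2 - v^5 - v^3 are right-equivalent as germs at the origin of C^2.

No.

The Hessian of f at 0 is [[0, 0], [0, 0]] with rank 0, so corank 2. A Groebner basis of the Jacobian ideal J(f) in C{u,v} is {v^3, u^2}; counting standard monomials gives mu = 6. Corank 2; j^3 = u^3 is a perfect cube, so E-series; the 4-jet and mu = 6 give E_6. The Hessian of g at 0 is [[0, 0], [0, 0]] with rank 0, so corank 2. A Groebner basis of the Jacobian ideal J(g) in C{u,v} is {7*u^2/12 + u*v^3 + 7*u*v^2/6 - 7*u*v/6 - 7*v^3/6 + 7*v^2/12, 2*u^2/3 + 4*u*v^2/3 - 4*u*v/3 + v^4 - 4*v^3/3 + 2*v^2/3, u^3 + u^2/2 - 2*u*v^2 - u*v + v^3 + v^2/2, u^2*v + u^2/6 - 5*u*v^2/3 - u*v/3 + 2*v^3/3 + v^2/6}; counting standard monomials gives mu = 8. Corank 2; j^3 = (u - v)^3 is a perfect cube, so E-series; the 5-jet and mu = 8 give E_8. f is E_6 but g is E_8, hence not right-equivalent.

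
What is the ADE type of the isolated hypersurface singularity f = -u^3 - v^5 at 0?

The Hessian of f at 0 has rank 0. Corank 2; j^3 = -u^3 is a perfect cube, so E-series; the 5-jet and mu = 8 give E_8.

E_{8}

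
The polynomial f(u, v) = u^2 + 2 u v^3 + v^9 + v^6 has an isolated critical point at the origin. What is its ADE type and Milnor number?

The Hessian of f at 0 has rank 1. Corank 1: A-series; mu = 8 gives A_8.

Type A_8, Milnor number mu = 8.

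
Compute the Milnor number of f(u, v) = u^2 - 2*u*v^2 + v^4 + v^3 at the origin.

2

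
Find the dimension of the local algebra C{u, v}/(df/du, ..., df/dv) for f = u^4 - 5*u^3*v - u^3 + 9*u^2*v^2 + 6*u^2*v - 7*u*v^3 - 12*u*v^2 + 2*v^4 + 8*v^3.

7

The Hessian of f at 0 is [[0, 0], [0, 0]] with rank 0, so corank 2. A Groebner basis of the Jacobian ideal J(f) in C{u,v} is {3*u^2 - 12*u*v + v^4 - v^3 + 12*v^2, u^3 - 18*u^2 + 72*u*v - 2*v^3 - 72*v^2, u^2*v - 7*u^2 + 28*u*v - 5*v^3/3 - 28*v^2, -2*u^2 + u*v^2 + 8*u*v - 4*v^3/3 - 8*v^2}; counting standard monomials gives mu = 7. Corank 2; j^3 = -(u - 2*v)^3 is a perfect cube, so E-series; the 4-jet and mu = 7 give E_7.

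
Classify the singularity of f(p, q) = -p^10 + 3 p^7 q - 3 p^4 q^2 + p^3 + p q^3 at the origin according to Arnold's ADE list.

E_{7}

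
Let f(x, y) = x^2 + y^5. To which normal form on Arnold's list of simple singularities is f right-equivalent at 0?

The Hessian of f at 0 has rank 1. Corank 1: A-series; mu = 4 gives A_4.

A4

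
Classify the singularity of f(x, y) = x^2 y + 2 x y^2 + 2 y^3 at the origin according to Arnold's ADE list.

D_{4}

The Hessian of f at 0 has rank 0. Corank 2; j^3 = y*(x^2 + 2*x*y + 2*y^2) splits into three distinct lines over C (the quadratic factor has nonzero discriminant), so D_4.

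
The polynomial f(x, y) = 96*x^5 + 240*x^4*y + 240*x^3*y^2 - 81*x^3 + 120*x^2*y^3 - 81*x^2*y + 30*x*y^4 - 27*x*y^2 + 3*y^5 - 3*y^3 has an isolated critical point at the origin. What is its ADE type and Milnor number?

The Hessian of f at 0 has rank 0. Corank 2; j^3 = -3*(3*x + y)^3 is a perfect cube, so E-series; the 5-jet and mu = 8 give E_8.

Type E_{8}, Milnor number mu = 8.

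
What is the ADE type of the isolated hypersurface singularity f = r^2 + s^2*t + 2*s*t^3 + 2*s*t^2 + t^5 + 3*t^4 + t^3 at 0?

The Hessian of f at 0 has rank 1. Corank 2; j^3 = t*(s + t)^2 has shape L^2 M (L != M), so D-series; mu = 5 gives D_5.

D_{5}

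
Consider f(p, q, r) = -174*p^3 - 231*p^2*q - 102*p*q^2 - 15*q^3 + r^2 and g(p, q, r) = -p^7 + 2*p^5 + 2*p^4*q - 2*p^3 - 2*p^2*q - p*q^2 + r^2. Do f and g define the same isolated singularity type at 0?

Yes.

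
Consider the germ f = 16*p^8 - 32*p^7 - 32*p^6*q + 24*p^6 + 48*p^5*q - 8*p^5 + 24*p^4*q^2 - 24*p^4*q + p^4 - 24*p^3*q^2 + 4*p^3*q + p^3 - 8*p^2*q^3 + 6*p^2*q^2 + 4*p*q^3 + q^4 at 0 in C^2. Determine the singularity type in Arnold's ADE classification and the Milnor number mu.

The Hessian of f at 0 is [[0, 0], [0, 0]] with rank 0, so corank 2. A Groebner basis of the Jacobian ideal J(f) in C{p,q} is {q^4, p*q^2 + q^3/3, p^2}; counting standard monomials gives mu = 6. Corank 2; j^3 = p^3 is a perfect cube, so E-series; the 4-jet and mu = 6 give E_6.

Type E_6, Milnor number mu = 6.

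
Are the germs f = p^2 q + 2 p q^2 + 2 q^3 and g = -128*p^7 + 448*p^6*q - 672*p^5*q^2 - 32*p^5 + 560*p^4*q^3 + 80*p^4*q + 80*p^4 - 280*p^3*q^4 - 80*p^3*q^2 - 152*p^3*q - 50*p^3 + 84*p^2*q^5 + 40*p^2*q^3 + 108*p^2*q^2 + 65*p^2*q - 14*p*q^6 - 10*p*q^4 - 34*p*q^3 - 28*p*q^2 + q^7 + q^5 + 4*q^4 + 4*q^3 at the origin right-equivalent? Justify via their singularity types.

No.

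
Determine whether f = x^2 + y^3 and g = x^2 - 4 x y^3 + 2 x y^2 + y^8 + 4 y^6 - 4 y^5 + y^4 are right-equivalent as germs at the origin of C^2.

The Hessian of f at 0 has rank 1. Corank 1: A-series; mu = 2 gives A_2. The Hessian of g at 0 has rank 1. Corank 1: A-series; mu = 7 gives A_7. f is A_2 but g is A_7, hence not right-equivalent.

No.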